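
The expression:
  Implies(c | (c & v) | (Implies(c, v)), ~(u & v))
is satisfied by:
  {u: False, v: False}
  {v: True, u: False}
  {u: True, v: False}


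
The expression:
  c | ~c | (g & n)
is always true.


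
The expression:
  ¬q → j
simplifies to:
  j ∨ q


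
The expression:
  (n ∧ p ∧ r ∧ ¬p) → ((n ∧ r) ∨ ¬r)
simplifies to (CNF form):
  True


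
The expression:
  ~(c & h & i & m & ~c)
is always true.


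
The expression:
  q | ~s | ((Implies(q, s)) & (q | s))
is always true.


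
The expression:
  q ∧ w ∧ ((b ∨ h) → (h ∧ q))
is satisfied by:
  {w: True, h: True, q: True, b: False}
  {w: True, q: True, h: False, b: False}
  {w: True, b: True, h: True, q: True}


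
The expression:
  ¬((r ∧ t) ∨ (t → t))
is never true.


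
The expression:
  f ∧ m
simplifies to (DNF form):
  f ∧ m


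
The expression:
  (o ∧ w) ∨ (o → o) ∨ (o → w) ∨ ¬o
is always true.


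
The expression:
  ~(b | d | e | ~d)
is never true.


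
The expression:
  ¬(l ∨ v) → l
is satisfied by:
  {v: True, l: True}
  {v: True, l: False}
  {l: True, v: False}


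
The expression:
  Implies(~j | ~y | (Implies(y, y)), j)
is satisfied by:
  {j: True}


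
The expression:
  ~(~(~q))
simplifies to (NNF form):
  ~q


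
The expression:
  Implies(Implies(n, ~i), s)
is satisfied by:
  {i: True, s: True, n: True}
  {i: True, s: True, n: False}
  {s: True, n: True, i: False}
  {s: True, n: False, i: False}
  {i: True, n: True, s: False}


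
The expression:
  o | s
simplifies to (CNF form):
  o | s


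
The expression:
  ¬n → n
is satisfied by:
  {n: True}


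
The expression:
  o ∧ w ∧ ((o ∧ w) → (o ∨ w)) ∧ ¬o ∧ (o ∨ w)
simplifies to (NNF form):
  False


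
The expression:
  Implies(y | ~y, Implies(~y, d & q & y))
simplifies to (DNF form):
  y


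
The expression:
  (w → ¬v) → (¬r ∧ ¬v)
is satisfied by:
  {w: True, v: False, r: False}
  {w: False, v: False, r: False}
  {v: True, w: True, r: False}
  {r: True, v: True, w: True}


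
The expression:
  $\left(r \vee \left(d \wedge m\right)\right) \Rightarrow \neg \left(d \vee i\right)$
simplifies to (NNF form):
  $\left(\neg d \wedge \neg i\right) \vee \left(\neg d \wedge \neg r\right) \vee \left(\neg m \wedge \neg r\right)$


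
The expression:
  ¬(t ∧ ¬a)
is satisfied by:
  {a: True, t: False}
  {t: False, a: False}
  {t: True, a: True}


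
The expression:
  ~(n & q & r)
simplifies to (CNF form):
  ~n | ~q | ~r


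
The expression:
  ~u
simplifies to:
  ~u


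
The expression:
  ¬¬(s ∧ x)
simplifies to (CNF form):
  s ∧ x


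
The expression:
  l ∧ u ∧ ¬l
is never true.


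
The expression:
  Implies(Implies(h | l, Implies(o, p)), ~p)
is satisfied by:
  {p: False}


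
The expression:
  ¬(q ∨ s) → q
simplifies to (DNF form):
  q ∨ s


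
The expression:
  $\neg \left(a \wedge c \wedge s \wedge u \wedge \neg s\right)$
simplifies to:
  $\text{True}$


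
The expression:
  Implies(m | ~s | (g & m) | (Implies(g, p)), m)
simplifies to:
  m | (g & s & ~p)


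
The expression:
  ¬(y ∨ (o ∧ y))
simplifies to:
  ¬y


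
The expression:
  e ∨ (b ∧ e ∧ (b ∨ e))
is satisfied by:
  {e: True}


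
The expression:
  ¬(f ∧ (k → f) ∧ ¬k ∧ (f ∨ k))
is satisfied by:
  {k: True, f: False}
  {f: False, k: False}
  {f: True, k: True}


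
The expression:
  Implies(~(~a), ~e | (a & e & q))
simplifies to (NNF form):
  q | ~a | ~e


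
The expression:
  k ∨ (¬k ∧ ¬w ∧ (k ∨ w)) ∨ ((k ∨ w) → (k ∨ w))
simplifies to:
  True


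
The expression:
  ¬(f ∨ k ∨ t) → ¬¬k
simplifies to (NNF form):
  f ∨ k ∨ t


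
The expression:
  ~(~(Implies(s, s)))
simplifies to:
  True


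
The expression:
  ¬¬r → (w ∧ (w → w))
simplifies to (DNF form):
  w ∨ ¬r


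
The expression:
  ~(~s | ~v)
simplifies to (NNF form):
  s & v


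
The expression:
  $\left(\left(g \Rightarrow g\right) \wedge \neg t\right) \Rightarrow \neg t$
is always true.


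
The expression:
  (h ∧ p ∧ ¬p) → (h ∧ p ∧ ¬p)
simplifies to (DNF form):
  True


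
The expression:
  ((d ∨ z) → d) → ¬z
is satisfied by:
  {z: False, d: False}
  {d: True, z: False}
  {z: True, d: False}


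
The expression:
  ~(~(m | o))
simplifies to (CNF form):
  m | o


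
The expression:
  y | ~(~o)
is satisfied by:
  {y: True, o: True}
  {y: True, o: False}
  {o: True, y: False}


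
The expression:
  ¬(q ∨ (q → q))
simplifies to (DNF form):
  False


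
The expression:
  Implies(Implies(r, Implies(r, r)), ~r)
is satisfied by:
  {r: False}


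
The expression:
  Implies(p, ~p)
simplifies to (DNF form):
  ~p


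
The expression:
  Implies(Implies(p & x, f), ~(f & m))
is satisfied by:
  {m: False, f: False}
  {f: True, m: False}
  {m: True, f: False}


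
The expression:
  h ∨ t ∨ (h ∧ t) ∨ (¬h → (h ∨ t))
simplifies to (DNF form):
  h ∨ t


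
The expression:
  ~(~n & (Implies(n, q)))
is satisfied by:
  {n: True}


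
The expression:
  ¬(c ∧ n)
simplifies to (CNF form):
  ¬c ∨ ¬n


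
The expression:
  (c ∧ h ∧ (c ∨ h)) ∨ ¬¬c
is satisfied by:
  {c: True}


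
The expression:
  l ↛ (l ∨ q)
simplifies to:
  False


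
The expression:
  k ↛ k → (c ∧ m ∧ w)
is always true.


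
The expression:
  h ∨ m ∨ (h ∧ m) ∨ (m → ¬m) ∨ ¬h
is always true.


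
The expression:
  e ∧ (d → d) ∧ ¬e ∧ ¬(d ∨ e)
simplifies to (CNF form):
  False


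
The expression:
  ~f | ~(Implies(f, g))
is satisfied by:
  {g: False, f: False}
  {f: True, g: False}
  {g: True, f: False}


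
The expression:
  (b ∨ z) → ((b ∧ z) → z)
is always true.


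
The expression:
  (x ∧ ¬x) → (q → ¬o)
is always true.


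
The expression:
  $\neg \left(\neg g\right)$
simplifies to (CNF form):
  $g$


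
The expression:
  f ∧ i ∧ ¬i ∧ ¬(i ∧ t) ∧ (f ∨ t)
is never true.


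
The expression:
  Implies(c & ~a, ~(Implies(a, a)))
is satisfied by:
  {a: True, c: False}
  {c: False, a: False}
  {c: True, a: True}


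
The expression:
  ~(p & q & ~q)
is always true.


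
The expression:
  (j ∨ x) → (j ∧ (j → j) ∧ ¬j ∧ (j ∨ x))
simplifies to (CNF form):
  ¬j ∧ ¬x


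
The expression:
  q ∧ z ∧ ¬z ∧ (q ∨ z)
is never true.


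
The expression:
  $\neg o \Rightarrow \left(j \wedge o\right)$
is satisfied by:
  {o: True}


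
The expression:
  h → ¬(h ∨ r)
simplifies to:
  ¬h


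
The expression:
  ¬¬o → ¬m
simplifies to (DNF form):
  ¬m ∨ ¬o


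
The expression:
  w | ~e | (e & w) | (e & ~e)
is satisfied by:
  {w: True, e: False}
  {e: False, w: False}
  {e: True, w: True}


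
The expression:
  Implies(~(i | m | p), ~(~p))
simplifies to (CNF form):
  i | m | p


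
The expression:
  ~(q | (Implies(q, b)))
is never true.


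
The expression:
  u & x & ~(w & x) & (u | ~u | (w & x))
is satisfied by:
  {u: True, x: True, w: False}


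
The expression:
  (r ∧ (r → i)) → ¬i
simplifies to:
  ¬i ∨ ¬r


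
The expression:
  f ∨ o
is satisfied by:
  {o: True, f: True}
  {o: True, f: False}
  {f: True, o: False}


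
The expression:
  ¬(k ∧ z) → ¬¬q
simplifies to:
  q ∨ (k ∧ z)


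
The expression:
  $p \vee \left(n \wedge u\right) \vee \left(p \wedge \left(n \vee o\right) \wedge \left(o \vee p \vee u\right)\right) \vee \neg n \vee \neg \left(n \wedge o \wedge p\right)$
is always true.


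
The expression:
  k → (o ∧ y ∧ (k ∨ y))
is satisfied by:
  {o: True, y: True, k: False}
  {o: True, y: False, k: False}
  {y: True, o: False, k: False}
  {o: False, y: False, k: False}
  {o: True, k: True, y: True}


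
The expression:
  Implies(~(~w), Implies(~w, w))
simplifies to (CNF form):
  True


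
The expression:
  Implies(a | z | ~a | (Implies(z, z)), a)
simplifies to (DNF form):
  a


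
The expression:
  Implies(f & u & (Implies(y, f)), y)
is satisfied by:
  {y: True, u: False, f: False}
  {u: False, f: False, y: False}
  {f: True, y: True, u: False}
  {f: True, u: False, y: False}
  {y: True, u: True, f: False}
  {u: True, y: False, f: False}
  {f: True, u: True, y: True}


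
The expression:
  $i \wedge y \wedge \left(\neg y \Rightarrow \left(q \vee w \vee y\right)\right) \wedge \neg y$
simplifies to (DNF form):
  $\text{False}$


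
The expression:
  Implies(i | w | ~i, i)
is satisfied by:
  {i: True}


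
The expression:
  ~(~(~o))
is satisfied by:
  {o: False}


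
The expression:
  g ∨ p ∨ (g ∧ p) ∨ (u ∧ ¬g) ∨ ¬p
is always true.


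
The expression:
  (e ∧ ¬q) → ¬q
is always true.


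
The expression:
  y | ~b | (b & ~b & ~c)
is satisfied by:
  {y: True, b: False}
  {b: False, y: False}
  {b: True, y: True}


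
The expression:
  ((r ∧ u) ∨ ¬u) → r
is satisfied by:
  {r: True, u: True}
  {r: True, u: False}
  {u: True, r: False}


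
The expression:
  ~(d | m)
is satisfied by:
  {d: False, m: False}


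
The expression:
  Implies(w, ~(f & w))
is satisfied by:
  {w: False, f: False}
  {f: True, w: False}
  {w: True, f: False}


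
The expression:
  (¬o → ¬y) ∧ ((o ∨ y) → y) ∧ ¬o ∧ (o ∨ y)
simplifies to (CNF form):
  False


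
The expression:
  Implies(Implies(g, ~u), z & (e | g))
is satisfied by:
  {z: True, g: True, e: True, u: True}
  {z: True, g: True, e: True, u: False}
  {z: True, g: True, u: True, e: False}
  {z: True, g: True, u: False, e: False}
  {z: True, e: True, u: True, g: False}
  {z: True, e: True, u: False, g: False}
  {g: True, u: True, e: True, z: False}
  {g: True, u: True, e: False, z: False}


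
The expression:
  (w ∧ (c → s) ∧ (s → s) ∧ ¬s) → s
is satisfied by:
  {c: True, s: True, w: False}
  {c: True, w: False, s: False}
  {s: True, w: False, c: False}
  {s: False, w: False, c: False}
  {c: True, s: True, w: True}
  {c: True, w: True, s: False}
  {s: True, w: True, c: False}


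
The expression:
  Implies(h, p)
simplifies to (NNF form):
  p | ~h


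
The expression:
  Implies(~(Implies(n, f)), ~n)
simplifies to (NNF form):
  f | ~n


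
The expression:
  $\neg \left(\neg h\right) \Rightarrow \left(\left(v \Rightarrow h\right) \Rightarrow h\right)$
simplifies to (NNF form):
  $\text{True}$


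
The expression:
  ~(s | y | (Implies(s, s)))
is never true.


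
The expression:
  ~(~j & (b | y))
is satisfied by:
  {j: True, b: False, y: False}
  {y: True, j: True, b: False}
  {j: True, b: True, y: False}
  {y: True, j: True, b: True}
  {y: False, b: False, j: False}


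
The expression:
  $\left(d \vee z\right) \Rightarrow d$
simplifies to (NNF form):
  $d \vee \neg z$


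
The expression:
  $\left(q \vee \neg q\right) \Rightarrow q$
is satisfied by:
  {q: True}


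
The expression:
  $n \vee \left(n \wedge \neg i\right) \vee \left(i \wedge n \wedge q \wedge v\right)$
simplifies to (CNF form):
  $n$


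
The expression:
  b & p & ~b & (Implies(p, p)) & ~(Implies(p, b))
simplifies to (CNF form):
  False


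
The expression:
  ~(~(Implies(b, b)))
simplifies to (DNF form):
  True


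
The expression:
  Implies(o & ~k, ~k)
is always true.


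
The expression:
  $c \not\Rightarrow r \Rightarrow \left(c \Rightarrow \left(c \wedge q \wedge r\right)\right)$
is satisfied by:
  {r: True, c: False}
  {c: False, r: False}
  {c: True, r: True}


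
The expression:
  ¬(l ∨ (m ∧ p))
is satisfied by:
  {l: False, p: False, m: False}
  {m: True, l: False, p: False}
  {p: True, l: False, m: False}


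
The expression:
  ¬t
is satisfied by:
  {t: False}


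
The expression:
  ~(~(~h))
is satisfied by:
  {h: False}


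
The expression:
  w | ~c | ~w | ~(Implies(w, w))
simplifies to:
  True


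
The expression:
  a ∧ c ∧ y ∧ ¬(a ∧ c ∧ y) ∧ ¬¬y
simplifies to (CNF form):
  False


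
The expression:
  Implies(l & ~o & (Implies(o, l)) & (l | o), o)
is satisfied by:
  {o: True, l: False}
  {l: False, o: False}
  {l: True, o: True}


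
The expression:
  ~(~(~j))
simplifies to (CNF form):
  ~j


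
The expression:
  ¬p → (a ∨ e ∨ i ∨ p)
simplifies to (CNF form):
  a ∨ e ∨ i ∨ p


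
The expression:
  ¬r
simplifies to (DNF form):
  ¬r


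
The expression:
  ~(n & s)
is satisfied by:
  {s: False, n: False}
  {n: True, s: False}
  {s: True, n: False}


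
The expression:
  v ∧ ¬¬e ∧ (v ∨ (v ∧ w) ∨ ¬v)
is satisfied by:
  {e: True, v: True}


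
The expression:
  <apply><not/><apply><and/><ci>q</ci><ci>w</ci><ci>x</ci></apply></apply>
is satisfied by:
  {w: False, q: False, x: False}
  {x: True, w: False, q: False}
  {q: True, w: False, x: False}
  {x: True, q: True, w: False}
  {w: True, x: False, q: False}
  {x: True, w: True, q: False}
  {q: True, w: True, x: False}


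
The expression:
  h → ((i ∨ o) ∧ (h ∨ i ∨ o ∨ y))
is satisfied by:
  {i: True, o: True, h: False}
  {i: True, h: False, o: False}
  {o: True, h: False, i: False}
  {o: False, h: False, i: False}
  {i: True, o: True, h: True}
  {i: True, h: True, o: False}
  {o: True, h: True, i: False}


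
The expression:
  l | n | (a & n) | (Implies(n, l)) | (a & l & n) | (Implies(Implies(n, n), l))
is always true.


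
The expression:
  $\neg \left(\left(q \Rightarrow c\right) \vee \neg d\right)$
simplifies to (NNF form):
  $d \wedge q \wedge \neg c$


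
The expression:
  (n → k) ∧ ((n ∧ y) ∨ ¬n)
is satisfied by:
  {y: True, k: True, n: False}
  {y: True, k: False, n: False}
  {k: True, y: False, n: False}
  {y: False, k: False, n: False}
  {y: True, n: True, k: True}


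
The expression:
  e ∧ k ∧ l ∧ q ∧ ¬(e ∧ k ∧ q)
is never true.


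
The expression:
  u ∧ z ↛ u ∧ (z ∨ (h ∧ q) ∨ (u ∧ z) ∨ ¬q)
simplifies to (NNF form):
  False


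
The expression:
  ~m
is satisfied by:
  {m: False}


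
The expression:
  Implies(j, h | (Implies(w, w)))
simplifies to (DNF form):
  True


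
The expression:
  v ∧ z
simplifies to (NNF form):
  v ∧ z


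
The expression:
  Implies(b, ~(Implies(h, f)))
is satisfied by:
  {h: True, b: False, f: False}
  {h: False, b: False, f: False}
  {f: True, h: True, b: False}
  {f: True, h: False, b: False}
  {b: True, h: True, f: False}


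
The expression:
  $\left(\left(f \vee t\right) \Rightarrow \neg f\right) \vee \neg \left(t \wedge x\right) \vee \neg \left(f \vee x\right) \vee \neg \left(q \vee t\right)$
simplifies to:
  $\neg f \vee \neg t \vee \neg x$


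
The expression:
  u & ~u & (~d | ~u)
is never true.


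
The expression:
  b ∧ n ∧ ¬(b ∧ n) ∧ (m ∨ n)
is never true.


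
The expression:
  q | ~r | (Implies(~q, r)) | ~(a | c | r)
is always true.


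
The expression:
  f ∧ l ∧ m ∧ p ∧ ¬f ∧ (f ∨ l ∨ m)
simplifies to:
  False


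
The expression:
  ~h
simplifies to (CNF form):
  ~h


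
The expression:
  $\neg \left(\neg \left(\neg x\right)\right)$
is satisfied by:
  {x: False}


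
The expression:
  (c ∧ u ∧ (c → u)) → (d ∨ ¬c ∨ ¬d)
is always true.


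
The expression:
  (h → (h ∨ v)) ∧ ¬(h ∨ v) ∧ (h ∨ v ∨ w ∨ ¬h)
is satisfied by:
  {v: False, h: False}


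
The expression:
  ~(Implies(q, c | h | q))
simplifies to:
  False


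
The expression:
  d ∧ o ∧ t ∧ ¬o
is never true.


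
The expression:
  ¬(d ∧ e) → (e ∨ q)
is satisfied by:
  {q: True, e: True}
  {q: True, e: False}
  {e: True, q: False}


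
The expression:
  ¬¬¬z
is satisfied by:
  {z: False}


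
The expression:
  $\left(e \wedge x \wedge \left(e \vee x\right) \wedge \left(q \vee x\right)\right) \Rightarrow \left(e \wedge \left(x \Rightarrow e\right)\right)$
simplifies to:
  $\text{True}$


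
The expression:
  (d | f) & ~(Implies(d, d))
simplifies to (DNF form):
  False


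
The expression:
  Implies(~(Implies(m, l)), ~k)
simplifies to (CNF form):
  l | ~k | ~m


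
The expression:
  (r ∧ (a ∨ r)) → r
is always true.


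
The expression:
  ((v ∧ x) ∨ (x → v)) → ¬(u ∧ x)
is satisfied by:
  {u: False, v: False, x: False}
  {x: True, u: False, v: False}
  {v: True, u: False, x: False}
  {x: True, v: True, u: False}
  {u: True, x: False, v: False}
  {x: True, u: True, v: False}
  {v: True, u: True, x: False}


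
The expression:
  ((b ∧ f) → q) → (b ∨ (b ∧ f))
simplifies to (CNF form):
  b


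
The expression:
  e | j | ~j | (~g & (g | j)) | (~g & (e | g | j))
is always true.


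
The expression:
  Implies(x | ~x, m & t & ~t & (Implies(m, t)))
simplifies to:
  False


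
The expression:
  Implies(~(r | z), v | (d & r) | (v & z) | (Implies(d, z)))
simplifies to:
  r | v | z | ~d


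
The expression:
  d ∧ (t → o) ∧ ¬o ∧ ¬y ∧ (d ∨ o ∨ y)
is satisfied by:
  {d: True, o: False, t: False, y: False}


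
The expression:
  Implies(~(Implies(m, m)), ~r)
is always true.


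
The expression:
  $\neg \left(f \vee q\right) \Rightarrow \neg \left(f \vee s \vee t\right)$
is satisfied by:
  {q: True, f: True, s: False, t: False}
  {q: True, t: True, f: True, s: False}
  {q: True, f: True, s: True, t: False}
  {q: True, t: True, f: True, s: True}
  {q: True, s: False, f: False, t: False}
  {q: True, t: True, s: False, f: False}
  {q: True, s: True, f: False, t: False}
  {q: True, t: True, s: True, f: False}
  {f: True, t: False, s: False, q: False}
  {t: True, f: True, s: False, q: False}
  {f: True, s: True, t: False, q: False}
  {t: True, f: True, s: True, q: False}
  {t: False, s: False, f: False, q: False}


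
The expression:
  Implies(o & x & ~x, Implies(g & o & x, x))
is always true.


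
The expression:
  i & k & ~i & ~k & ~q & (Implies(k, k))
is never true.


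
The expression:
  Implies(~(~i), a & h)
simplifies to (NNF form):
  ~i | (a & h)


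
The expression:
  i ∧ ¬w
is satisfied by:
  {i: True, w: False}


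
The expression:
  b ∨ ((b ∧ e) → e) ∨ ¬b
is always true.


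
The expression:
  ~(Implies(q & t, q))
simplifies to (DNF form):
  False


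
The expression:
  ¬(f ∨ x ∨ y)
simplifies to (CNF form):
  ¬f ∧ ¬x ∧ ¬y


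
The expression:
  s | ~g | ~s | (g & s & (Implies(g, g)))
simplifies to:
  True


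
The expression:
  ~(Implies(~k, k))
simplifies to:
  ~k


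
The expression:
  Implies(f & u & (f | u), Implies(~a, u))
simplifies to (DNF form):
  True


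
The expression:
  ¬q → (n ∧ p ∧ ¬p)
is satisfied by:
  {q: True}


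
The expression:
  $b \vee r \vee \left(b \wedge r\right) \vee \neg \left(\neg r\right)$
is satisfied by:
  {r: True, b: True}
  {r: True, b: False}
  {b: True, r: False}


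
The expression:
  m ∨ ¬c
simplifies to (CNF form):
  m ∨ ¬c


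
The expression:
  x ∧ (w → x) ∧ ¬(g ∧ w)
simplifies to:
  x ∧ (¬g ∨ ¬w)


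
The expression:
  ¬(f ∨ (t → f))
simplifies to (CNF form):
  t ∧ ¬f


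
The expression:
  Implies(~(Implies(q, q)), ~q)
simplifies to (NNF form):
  True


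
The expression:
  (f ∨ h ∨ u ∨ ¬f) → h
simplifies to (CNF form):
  h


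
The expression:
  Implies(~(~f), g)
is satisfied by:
  {g: True, f: False}
  {f: False, g: False}
  {f: True, g: True}


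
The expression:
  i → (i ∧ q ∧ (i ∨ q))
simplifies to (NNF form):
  q ∨ ¬i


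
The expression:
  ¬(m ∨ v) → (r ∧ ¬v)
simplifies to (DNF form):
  m ∨ r ∨ v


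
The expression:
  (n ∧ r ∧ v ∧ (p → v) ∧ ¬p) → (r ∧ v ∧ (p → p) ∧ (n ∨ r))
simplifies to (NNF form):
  True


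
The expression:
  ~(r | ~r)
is never true.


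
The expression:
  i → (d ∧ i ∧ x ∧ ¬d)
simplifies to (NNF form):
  ¬i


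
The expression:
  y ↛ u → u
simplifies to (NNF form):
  u ∨ ¬y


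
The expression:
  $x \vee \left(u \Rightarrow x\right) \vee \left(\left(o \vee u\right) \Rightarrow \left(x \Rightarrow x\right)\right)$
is always true.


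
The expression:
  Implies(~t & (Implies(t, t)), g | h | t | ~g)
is always true.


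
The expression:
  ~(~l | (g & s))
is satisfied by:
  {l: True, s: False, g: False}
  {g: True, l: True, s: False}
  {s: True, l: True, g: False}


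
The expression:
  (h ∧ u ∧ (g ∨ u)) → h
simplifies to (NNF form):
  True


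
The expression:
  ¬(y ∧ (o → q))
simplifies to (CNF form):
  (o ∨ ¬y) ∧ (¬q ∨ ¬y)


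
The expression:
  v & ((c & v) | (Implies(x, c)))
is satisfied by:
  {c: True, v: True, x: False}
  {v: True, x: False, c: False}
  {x: True, c: True, v: True}


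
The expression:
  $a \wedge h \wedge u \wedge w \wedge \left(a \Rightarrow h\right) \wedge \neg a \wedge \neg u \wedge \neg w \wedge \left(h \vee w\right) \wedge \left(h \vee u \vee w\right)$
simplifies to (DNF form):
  $\text{False}$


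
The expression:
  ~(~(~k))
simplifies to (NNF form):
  ~k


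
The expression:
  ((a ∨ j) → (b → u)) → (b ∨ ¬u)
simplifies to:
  b ∨ ¬u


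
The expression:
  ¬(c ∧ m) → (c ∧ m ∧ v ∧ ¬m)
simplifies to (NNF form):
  c ∧ m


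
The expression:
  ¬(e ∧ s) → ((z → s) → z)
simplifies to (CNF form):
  (e ∨ z) ∧ (s ∨ z)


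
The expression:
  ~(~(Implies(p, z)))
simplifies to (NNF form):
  z | ~p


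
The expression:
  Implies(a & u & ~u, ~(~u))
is always true.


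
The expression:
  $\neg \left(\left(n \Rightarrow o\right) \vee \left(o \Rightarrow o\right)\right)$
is never true.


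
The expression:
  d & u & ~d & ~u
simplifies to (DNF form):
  False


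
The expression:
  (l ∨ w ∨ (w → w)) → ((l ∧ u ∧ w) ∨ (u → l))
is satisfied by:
  {l: True, u: False}
  {u: False, l: False}
  {u: True, l: True}


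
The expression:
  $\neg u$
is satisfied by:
  {u: False}


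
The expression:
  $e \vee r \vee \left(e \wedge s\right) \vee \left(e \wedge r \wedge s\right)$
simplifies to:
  $e \vee r$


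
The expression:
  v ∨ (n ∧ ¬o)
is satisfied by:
  {n: True, v: True, o: False}
  {v: True, o: False, n: False}
  {n: True, v: True, o: True}
  {v: True, o: True, n: False}
  {n: True, o: False, v: False}


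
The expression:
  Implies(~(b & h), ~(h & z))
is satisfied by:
  {b: True, h: False, z: False}
  {h: False, z: False, b: False}
  {b: True, z: True, h: False}
  {z: True, h: False, b: False}
  {b: True, h: True, z: False}
  {h: True, b: False, z: False}
  {b: True, z: True, h: True}


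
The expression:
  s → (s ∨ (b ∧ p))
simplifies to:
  True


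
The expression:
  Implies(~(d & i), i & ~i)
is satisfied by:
  {i: True, d: True}


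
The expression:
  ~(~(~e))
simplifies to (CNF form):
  ~e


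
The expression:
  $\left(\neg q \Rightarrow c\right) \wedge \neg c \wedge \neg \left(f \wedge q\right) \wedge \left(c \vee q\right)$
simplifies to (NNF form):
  $q \wedge \neg c \wedge \neg f$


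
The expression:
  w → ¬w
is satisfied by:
  {w: False}


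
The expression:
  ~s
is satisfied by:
  {s: False}


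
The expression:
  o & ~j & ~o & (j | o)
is never true.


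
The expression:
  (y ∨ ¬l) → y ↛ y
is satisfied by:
  {l: True, y: False}


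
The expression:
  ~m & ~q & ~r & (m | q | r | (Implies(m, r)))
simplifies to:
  ~m & ~q & ~r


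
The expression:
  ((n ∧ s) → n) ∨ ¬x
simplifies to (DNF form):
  True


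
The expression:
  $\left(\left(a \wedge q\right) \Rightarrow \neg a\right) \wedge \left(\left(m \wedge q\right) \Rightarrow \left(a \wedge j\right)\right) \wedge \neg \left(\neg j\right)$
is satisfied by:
  {j: True, m: False, q: False, a: False}
  {j: True, a: True, m: False, q: False}
  {j: True, m: True, q: False, a: False}
  {j: True, a: True, m: True, q: False}
  {j: True, q: True, m: False, a: False}


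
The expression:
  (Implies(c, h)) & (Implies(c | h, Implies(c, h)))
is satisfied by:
  {h: True, c: False}
  {c: False, h: False}
  {c: True, h: True}


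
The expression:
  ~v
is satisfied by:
  {v: False}


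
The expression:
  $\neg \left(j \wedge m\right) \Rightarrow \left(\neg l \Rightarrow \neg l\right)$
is always true.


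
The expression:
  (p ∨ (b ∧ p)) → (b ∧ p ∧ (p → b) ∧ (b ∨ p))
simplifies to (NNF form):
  b ∨ ¬p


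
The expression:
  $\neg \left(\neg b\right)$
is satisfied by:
  {b: True}


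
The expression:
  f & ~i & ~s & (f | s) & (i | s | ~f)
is never true.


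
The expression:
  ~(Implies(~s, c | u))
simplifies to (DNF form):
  ~c & ~s & ~u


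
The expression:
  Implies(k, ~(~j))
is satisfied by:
  {j: True, k: False}
  {k: False, j: False}
  {k: True, j: True}


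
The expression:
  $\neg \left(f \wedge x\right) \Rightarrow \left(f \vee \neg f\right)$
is always true.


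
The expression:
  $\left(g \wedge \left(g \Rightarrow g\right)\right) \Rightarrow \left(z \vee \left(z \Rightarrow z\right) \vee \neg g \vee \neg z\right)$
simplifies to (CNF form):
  $\text{True}$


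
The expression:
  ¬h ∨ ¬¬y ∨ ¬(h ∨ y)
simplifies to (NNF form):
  y ∨ ¬h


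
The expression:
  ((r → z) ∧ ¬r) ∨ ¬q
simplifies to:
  ¬q ∨ ¬r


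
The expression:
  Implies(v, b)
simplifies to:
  b | ~v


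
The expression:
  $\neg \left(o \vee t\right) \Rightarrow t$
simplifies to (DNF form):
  $o \vee t$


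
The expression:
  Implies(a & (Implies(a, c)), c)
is always true.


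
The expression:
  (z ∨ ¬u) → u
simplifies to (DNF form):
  u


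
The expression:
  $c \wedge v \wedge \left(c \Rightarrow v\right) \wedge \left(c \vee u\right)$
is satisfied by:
  {c: True, v: True}


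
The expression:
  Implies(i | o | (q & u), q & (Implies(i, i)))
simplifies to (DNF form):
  q | (~i & ~o)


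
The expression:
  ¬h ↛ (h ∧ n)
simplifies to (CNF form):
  ¬h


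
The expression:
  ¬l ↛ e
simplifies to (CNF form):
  e ∨ ¬l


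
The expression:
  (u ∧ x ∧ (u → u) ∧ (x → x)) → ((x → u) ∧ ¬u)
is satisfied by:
  {u: False, x: False}
  {x: True, u: False}
  {u: True, x: False}


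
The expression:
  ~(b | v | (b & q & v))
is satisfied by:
  {v: False, b: False}


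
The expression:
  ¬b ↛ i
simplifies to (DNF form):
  i ∨ ¬b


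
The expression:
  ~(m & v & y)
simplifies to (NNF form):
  ~m | ~v | ~y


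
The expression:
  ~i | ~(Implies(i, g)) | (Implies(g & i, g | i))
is always true.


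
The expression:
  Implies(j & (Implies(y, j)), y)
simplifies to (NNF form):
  y | ~j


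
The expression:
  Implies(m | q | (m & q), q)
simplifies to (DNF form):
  q | ~m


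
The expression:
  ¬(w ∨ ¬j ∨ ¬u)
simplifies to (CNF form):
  j ∧ u ∧ ¬w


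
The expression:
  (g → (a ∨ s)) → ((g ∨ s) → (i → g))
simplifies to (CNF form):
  g ∨ ¬i ∨ ¬s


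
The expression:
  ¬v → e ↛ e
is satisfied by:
  {v: True}


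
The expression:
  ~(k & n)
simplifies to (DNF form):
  ~k | ~n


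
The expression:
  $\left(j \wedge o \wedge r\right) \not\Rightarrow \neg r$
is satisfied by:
  {r: True, j: True, o: True}


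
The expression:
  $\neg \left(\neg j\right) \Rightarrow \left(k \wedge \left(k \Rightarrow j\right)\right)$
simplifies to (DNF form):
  $k \vee \neg j$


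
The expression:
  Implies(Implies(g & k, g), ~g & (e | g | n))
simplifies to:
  ~g & (e | n)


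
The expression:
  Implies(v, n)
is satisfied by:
  {n: True, v: False}
  {v: False, n: False}
  {v: True, n: True}


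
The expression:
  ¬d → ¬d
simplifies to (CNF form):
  True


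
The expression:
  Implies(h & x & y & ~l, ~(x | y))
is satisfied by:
  {l: True, x: False, y: False, h: False}
  {h: False, x: False, l: False, y: False}
  {h: True, l: True, x: False, y: False}
  {h: True, x: False, l: False, y: False}
  {y: True, l: True, h: False, x: False}
  {y: True, h: False, x: False, l: False}
  {y: True, h: True, l: True, x: False}
  {y: True, h: True, x: False, l: False}
  {l: True, x: True, y: False, h: False}
  {x: True, y: False, l: False, h: False}
  {h: True, x: True, l: True, y: False}
  {h: True, x: True, y: False, l: False}
  {l: True, x: True, y: True, h: False}
  {x: True, y: True, h: False, l: False}
  {h: True, x: True, y: True, l: True}


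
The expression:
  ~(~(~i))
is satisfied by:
  {i: False}


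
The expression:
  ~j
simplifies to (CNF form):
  ~j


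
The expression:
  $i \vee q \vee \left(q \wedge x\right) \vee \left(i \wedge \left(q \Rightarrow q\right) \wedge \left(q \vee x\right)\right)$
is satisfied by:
  {i: True, q: True}
  {i: True, q: False}
  {q: True, i: False}


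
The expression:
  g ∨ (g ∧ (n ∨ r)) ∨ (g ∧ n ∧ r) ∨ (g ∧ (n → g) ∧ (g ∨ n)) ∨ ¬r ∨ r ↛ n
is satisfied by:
  {g: True, n: False, r: False}
  {g: False, n: False, r: False}
  {r: True, g: True, n: False}
  {r: True, g: False, n: False}
  {n: True, g: True, r: False}
  {n: True, g: False, r: False}
  {n: True, r: True, g: True}


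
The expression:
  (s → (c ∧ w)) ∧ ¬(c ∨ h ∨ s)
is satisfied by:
  {c: False, h: False, s: False}


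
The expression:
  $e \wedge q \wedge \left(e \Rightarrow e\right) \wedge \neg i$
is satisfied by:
  {e: True, q: True, i: False}


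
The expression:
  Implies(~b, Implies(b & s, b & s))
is always true.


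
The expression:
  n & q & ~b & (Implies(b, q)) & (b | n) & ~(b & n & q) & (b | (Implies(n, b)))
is never true.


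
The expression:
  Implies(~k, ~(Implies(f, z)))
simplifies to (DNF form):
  k | (f & ~z)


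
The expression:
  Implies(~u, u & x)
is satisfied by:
  {u: True}


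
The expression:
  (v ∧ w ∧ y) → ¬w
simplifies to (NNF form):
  ¬v ∨ ¬w ∨ ¬y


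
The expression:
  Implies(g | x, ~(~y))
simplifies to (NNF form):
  y | (~g & ~x)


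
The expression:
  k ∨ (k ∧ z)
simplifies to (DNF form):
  k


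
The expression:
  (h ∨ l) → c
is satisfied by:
  {c: True, l: False, h: False}
  {c: True, h: True, l: False}
  {c: True, l: True, h: False}
  {c: True, h: True, l: True}
  {h: False, l: False, c: False}


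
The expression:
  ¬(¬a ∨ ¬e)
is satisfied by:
  {a: True, e: True}


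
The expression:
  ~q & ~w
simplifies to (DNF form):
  ~q & ~w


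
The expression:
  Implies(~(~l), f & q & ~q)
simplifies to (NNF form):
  ~l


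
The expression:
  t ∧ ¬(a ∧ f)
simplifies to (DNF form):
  (t ∧ ¬a) ∨ (t ∧ ¬f)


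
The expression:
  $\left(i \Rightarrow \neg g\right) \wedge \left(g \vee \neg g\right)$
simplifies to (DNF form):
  $\neg g \vee \neg i$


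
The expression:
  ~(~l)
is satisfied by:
  {l: True}


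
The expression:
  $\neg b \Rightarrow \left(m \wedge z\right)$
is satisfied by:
  {b: True, z: True, m: True}
  {b: True, z: True, m: False}
  {b: True, m: True, z: False}
  {b: True, m: False, z: False}
  {z: True, m: True, b: False}


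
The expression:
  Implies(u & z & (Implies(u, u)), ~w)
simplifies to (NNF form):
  ~u | ~w | ~z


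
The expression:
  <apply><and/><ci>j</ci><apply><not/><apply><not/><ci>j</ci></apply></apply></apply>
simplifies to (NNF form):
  <ci>j</ci>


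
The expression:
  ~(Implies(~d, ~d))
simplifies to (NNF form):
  False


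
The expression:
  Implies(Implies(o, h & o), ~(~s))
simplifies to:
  s | (o & ~h)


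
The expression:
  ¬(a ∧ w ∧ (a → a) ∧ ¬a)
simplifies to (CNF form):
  True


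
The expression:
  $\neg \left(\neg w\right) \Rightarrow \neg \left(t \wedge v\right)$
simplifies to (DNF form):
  $\neg t \vee \neg v \vee \neg w$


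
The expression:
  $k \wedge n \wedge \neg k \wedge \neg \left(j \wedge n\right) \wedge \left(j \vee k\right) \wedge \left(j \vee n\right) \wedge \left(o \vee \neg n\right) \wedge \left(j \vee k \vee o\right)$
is never true.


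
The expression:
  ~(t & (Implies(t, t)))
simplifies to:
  ~t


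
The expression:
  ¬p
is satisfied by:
  {p: False}


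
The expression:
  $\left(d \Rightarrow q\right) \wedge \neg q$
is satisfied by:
  {q: False, d: False}


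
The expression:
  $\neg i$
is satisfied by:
  {i: False}


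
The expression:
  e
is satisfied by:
  {e: True}


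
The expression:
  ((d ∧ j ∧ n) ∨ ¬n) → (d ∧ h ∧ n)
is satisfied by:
  {h: True, n: True, d: False, j: False}
  {n: True, j: False, h: False, d: False}
  {j: True, h: True, n: True, d: False}
  {j: True, n: True, h: False, d: False}
  {d: True, h: True, n: True, j: False}
  {d: True, n: True, j: False, h: False}
  {d: True, j: True, n: True, h: True}


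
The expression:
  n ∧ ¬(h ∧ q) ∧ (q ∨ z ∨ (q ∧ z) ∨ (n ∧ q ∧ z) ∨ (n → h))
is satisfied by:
  {z: True, n: True, h: False, q: False}
  {q: True, z: True, n: True, h: False}
  {q: True, n: True, z: False, h: False}
  {h: True, z: True, n: True, q: False}
  {h: True, z: False, n: True, q: False}


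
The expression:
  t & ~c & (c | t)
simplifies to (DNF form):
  t & ~c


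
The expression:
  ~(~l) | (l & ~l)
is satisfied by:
  {l: True}


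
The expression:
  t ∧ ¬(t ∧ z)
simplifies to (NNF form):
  t ∧ ¬z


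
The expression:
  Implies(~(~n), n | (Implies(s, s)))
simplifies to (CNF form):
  True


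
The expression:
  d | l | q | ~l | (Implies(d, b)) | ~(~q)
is always true.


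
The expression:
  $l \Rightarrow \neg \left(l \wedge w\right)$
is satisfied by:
  {l: False, w: False}
  {w: True, l: False}
  {l: True, w: False}


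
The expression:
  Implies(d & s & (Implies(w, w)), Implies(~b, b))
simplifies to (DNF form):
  b | ~d | ~s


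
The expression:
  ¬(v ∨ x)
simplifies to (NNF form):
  ¬v ∧ ¬x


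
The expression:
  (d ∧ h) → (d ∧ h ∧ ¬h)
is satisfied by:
  {h: False, d: False}
  {d: True, h: False}
  {h: True, d: False}


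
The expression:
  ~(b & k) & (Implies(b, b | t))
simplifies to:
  ~b | ~k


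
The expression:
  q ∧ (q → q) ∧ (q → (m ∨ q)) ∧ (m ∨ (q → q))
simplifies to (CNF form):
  q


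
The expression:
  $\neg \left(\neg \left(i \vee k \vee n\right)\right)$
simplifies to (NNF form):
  $i \vee k \vee n$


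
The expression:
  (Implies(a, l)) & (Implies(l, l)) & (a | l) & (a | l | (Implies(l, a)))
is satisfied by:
  {l: True}


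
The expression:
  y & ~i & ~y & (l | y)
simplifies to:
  False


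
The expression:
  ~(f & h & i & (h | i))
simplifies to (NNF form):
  ~f | ~h | ~i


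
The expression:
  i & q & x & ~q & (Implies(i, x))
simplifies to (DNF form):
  False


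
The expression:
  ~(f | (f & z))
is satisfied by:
  {f: False}


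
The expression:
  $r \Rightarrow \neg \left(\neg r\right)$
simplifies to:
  $\text{True}$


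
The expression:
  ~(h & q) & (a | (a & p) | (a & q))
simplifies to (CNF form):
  a & (~h | ~q)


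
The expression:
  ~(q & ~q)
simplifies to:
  True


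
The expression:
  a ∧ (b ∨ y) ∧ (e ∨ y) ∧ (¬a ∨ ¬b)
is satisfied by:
  {a: True, y: True, b: False}


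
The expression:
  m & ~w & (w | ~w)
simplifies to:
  m & ~w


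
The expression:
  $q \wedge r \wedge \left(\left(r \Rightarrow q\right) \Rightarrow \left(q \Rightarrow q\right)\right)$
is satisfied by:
  {r: True, q: True}


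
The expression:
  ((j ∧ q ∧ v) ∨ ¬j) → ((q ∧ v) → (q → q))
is always true.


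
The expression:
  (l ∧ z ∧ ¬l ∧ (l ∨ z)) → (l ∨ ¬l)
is always true.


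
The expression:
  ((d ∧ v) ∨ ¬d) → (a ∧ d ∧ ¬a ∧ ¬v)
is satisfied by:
  {d: True, v: False}


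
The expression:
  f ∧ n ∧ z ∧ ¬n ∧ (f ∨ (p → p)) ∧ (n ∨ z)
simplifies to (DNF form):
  False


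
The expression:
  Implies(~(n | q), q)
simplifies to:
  n | q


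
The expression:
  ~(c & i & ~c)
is always true.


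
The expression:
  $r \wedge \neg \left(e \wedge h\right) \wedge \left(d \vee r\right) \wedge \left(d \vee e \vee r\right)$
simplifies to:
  $r \wedge \left(\neg e \vee \neg h\right)$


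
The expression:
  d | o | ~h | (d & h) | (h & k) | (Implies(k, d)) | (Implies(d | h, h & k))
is always true.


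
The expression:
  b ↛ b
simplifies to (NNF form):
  False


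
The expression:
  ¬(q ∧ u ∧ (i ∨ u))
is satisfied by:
  {u: False, q: False}
  {q: True, u: False}
  {u: True, q: False}


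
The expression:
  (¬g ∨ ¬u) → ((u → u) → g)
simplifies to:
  g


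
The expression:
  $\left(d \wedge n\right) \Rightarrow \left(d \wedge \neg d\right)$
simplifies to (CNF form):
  $\neg d \vee \neg n$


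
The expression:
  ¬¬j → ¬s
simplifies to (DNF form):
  ¬j ∨ ¬s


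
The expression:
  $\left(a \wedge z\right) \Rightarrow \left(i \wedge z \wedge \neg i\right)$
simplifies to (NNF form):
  $\neg a \vee \neg z$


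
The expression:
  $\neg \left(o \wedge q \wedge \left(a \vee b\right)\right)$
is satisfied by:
  {b: False, o: False, q: False, a: False}
  {a: True, b: False, o: False, q: False}
  {b: True, a: False, o: False, q: False}
  {a: True, b: True, o: False, q: False}
  {q: True, a: False, b: False, o: False}
  {a: True, q: True, b: False, o: False}
  {q: True, b: True, a: False, o: False}
  {a: True, q: True, b: True, o: False}
  {o: True, q: False, b: False, a: False}
  {o: True, a: True, q: False, b: False}
  {o: True, b: True, q: False, a: False}
  {a: True, o: True, b: True, q: False}
  {o: True, q: True, a: False, b: False}


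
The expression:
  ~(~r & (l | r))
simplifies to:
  r | ~l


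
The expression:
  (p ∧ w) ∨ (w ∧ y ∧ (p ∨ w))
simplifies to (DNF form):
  (p ∧ w) ∨ (w ∧ y)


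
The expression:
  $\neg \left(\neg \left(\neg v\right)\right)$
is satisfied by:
  {v: False}


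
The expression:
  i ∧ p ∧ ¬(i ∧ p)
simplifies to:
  False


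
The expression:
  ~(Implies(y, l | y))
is never true.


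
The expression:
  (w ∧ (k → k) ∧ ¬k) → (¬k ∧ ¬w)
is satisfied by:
  {k: True, w: False}
  {w: False, k: False}
  {w: True, k: True}


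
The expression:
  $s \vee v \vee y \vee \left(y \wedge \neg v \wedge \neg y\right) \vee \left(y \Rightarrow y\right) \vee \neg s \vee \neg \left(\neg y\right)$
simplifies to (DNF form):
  $\text{True}$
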